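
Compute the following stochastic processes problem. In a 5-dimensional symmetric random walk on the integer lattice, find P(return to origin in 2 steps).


P(return in 2 steps) = P(reverse first step) = 1/(2d)
= 1/10
= 0.1000

0.1000


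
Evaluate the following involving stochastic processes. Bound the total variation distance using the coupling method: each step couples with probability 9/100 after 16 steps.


TV distance bound <= (1-delta)^n
= (1 - 0.0900)^16
= 0.9100^16
= 0.2211

0.2211


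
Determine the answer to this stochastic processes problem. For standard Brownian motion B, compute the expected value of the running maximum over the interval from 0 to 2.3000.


E(max B(s)) = sqrt(2t/pi)
= sqrt(2*2.3000/pi)
= sqrt(1.4642)
= 1.2101

1.2101


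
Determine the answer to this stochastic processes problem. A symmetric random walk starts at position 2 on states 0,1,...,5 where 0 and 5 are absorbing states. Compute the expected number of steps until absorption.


For symmetric RW on 0,...,N with absorbing barriers, E(i) = i*(N-i)
E(2) = 2 * 3 = 6

6


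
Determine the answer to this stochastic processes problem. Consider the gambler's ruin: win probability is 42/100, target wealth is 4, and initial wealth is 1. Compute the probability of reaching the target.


Gambler's ruin formula:
r = q/p = 0.5800/0.4200 = 1.3810
P(win) = (1 - r^i)/(1 - r^N)
= (1 - 1.3810^1)/(1 - 1.3810^4)
= 0.1445

0.1445


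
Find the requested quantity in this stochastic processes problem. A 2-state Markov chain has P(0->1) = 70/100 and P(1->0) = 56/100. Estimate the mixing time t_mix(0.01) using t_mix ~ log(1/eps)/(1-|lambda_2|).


lambda_2 = |1 - p01 - p10| = |1 - 0.7000 - 0.5600| = 0.2600
t_mix ~ log(1/eps)/(1 - |lambda_2|)
= log(100)/(1 - 0.2600) = 4.6052/0.7400
= 6.2232

6.2232


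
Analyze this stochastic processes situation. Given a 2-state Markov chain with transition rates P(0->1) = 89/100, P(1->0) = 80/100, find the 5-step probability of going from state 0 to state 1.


Computing P^5 by matrix multiplication.
P = [[0.1100, 0.8900], [0.8000, 0.2000]]
After raising P to the power 5:
P^5(0,1) = 0.6090

0.6090


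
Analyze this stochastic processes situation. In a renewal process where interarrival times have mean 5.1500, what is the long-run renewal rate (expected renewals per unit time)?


Long-run renewal rate = 1/E(X)
= 1/5.1500
= 0.1942

0.1942


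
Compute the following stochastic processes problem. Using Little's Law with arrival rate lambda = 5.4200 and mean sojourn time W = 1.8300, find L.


Little's Law: L = lambda * W
= 5.4200 * 1.8300
= 9.9186

9.9186


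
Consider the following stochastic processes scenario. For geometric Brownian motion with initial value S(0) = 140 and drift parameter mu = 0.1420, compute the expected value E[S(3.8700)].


E[S(t)] = S(0) * exp(mu * t)
= 140 * exp(0.1420 * 3.8700)
= 140 * 1.7325
= 242.5438

242.5438


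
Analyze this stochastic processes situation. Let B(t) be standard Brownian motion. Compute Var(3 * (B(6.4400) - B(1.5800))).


Var(alpha*(B(t)-B(s))) = alpha^2 * (t-s)
= 3^2 * (6.4400 - 1.5800)
= 9 * 4.8600
= 43.7400

43.7400


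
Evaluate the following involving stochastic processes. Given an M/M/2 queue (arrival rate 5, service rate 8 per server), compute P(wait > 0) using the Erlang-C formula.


a = lambda/mu = 0.6250
rho = a/c = 0.3125
Erlang-C formula applied:
C(c,a) = 0.1488

0.1488


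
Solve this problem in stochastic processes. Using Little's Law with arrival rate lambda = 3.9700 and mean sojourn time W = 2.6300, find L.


Little's Law: L = lambda * W
= 3.9700 * 2.6300
= 10.4411

10.4411


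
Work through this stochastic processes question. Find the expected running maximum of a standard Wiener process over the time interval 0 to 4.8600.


E(max B(s)) = sqrt(2t/pi)
= sqrt(2*4.8600/pi)
= sqrt(3.0940)
= 1.7590

1.7590


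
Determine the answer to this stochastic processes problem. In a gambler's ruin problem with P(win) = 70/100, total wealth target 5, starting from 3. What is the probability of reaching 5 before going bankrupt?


Gambler's ruin formula:
r = q/p = 0.3000/0.7000 = 0.4286
P(win) = (1 - r^i)/(1 - r^N)
= (1 - 0.4286^3)/(1 - 0.4286^5)
= 0.9348

0.9348


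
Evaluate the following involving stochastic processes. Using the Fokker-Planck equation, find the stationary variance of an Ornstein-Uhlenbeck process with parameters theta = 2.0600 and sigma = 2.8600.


Stationary variance = sigma^2 / (2*theta)
= 2.8600^2 / (2*2.0600)
= 8.1796 / 4.1200
= 1.9853

1.9853


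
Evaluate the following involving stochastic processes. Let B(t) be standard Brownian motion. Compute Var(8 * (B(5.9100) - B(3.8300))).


Var(alpha*(B(t)-B(s))) = alpha^2 * (t-s)
= 8^2 * (5.9100 - 3.8300)
= 64 * 2.0800
= 133.1200

133.1200


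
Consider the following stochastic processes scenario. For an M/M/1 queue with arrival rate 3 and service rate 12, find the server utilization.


rho = lambda/mu
= 3/12
= 0.2500

0.2500


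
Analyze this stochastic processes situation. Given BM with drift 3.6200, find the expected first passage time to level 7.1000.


Expected first passage time = a/mu
= 7.1000/3.6200
= 1.9613

1.9613


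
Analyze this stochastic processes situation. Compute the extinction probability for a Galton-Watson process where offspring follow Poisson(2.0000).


Since mu = 2.0000 > 1, extinction prob q < 1.
Solve s = exp(mu*(s-1)) iteratively.
q = 0.2032

0.2032


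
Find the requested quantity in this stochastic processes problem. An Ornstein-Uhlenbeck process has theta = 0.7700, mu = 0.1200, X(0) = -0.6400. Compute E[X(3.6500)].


E[X(t)] = mu + (X(0) - mu)*exp(-theta*t)
= 0.1200 + (-0.6400 - 0.1200)*exp(-0.7700*3.6500)
= 0.1200 + -0.7600 * 0.0602
= 0.0743

0.0743


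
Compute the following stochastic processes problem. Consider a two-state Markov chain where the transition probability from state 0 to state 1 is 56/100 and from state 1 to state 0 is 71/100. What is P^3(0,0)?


Computing P^3 by matrix multiplication.
P = [[0.4400, 0.5600], [0.7100, 0.2900]]
After raising P to the power 3:
P^3(0,0) = 0.5504

0.5504


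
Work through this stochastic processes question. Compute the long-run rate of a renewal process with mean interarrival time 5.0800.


Long-run renewal rate = 1/E(X)
= 1/5.0800
= 0.1969

0.1969


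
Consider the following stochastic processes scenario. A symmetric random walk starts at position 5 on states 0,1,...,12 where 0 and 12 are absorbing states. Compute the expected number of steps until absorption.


For symmetric RW on 0,...,N with absorbing barriers, E(i) = i*(N-i)
E(5) = 5 * 7 = 35

35


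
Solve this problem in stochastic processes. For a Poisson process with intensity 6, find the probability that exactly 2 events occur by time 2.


P(N(t)=k) = (lambda*t)^k * exp(-lambda*t) / k!
lambda*t = 12
= 12^2 * exp(-12) / 2!
= 144 * 6.1442e-06 / 2
= 4.4238e-04

4.4238e-04


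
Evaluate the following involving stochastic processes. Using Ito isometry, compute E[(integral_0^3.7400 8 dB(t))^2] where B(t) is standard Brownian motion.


By Ito isometry: E[(int f dB)^2] = int f^2 dt
= 8^2 * 3.7400
= 64 * 3.7400 = 239.3600

239.3600


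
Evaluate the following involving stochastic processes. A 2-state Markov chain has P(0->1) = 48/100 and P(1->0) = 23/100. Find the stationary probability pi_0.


Stationary distribution: pi_0 = p10/(p01+p10), pi_1 = p01/(p01+p10)
p01 = 0.4800, p10 = 0.2300
pi_0 = 0.3239

0.3239


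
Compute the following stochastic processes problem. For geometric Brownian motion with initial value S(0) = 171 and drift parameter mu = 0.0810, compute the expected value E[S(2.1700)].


E[S(t)] = S(0) * exp(mu * t)
= 171 * exp(0.0810 * 2.1700)
= 171 * 1.1922
= 203.8600

203.8600


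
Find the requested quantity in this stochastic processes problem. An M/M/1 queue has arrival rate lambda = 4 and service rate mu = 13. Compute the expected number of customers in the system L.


rho = 4/13 = 0.3077
L = rho/(1-rho)
= 0.3077/0.6923
= 0.4444

0.4444


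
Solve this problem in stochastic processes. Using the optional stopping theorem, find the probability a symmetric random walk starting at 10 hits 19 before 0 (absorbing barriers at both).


By optional stopping theorem: E(M at tau) = M(0) = 10
P(hit 19)*19 + P(hit 0)*0 = 10
P(hit 19) = (10 - 0)/(19 - 0) = 10/19 = 0.5263

0.5263


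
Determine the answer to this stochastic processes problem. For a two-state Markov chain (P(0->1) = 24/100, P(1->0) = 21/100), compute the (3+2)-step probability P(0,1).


P^5 = P^3 * P^2
Computing via matrix multiplication of the transition matrix.
Entry (0,1) of P^5 = 0.5065

0.5065


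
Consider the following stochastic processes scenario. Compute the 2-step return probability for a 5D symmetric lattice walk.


P(return in 2 steps) = P(reverse first step) = 1/(2d)
= 1/10
= 0.1000

0.1000


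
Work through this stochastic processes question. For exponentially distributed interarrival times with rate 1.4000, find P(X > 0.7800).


P(X > t) = exp(-lambda * t)
= exp(-1.4000 * 0.7800)
= exp(-1.0920) = 0.3355

0.3355


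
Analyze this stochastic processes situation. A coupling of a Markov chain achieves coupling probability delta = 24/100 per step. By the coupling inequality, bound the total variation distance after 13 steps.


TV distance bound <= (1-delta)^n
= (1 - 0.2400)^13
= 0.7600^13
= 0.0282

0.0282


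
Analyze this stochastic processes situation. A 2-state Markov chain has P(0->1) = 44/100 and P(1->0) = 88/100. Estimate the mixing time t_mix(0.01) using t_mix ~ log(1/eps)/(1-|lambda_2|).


lambda_2 = |1 - p01 - p10| = |1 - 0.4400 - 0.8800| = 0.3200
t_mix ~ log(1/eps)/(1 - |lambda_2|)
= log(100)/(1 - 0.3200) = 4.6052/0.6800
= 6.7723

6.7723


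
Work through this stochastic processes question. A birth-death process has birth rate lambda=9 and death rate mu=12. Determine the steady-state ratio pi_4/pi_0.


For birth-death process, pi_n/pi_0 = (lambda/mu)^n
= (9/12)^4
= 0.3164

0.3164


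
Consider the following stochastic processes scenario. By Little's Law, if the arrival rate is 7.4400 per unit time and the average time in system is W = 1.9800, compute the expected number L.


Little's Law: L = lambda * W
= 7.4400 * 1.9800
= 14.7312

14.7312


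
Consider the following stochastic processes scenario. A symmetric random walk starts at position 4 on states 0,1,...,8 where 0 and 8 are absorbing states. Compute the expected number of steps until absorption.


For symmetric RW on 0,...,N with absorbing barriers, E(i) = i*(N-i)
E(4) = 4 * 4 = 16

16


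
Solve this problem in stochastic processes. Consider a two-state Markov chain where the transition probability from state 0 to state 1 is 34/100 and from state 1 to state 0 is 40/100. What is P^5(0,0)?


Computing P^5 by matrix multiplication.
P = [[0.6600, 0.3400], [0.4000, 0.6000]]
After raising P to the power 5:
P^5(0,0) = 0.5411

0.5411


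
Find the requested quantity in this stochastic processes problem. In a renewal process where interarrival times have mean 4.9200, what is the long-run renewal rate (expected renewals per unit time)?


Long-run renewal rate = 1/E(X)
= 1/4.9200
= 0.2033

0.2033


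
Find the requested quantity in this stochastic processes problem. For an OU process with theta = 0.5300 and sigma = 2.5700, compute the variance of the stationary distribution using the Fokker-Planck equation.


Stationary variance = sigma^2 / (2*theta)
= 2.5700^2 / (2*0.5300)
= 6.6049 / 1.0600
= 6.2310

6.2310


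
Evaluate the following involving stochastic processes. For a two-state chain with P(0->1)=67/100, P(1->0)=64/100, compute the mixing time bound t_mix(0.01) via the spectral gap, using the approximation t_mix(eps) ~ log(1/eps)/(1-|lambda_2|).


lambda_2 = |1 - p01 - p10| = |1 - 0.6700 - 0.6400| = 0.3100
t_mix ~ log(1/eps)/(1 - |lambda_2|)
= log(100)/(1 - 0.3100) = 4.6052/0.6900
= 6.6742

6.6742


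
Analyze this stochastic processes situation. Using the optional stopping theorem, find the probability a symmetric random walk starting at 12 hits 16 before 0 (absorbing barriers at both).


By optional stopping theorem: E(M at tau) = M(0) = 12
P(hit 16)*16 + P(hit 0)*0 = 12
P(hit 16) = (12 - 0)/(16 - 0) = 3/4 = 0.7500

0.7500


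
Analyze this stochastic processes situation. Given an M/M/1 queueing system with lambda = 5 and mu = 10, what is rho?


rho = lambda/mu
= 5/10
= 0.5000

0.5000


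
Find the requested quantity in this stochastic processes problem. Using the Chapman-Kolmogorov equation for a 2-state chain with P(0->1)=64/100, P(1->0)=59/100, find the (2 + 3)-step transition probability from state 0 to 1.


P^5 = P^2 * P^3
Computing via matrix multiplication of the transition matrix.
Entry (0,1) of P^5 = 0.5207

0.5207


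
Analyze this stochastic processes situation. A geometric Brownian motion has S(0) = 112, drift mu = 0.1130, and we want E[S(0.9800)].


E[S(t)] = S(0) * exp(mu * t)
= 112 * exp(0.1130 * 0.9800)
= 112 * 1.1171
= 125.1157

125.1157


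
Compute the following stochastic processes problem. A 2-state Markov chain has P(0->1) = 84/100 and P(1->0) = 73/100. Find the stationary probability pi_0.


Stationary distribution: pi_0 = p10/(p01+p10), pi_1 = p01/(p01+p10)
p01 = 0.8400, p10 = 0.7300
pi_0 = 0.4650

0.4650


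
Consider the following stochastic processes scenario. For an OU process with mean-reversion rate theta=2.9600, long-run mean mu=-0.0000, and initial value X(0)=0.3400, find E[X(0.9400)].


E[X(t)] = mu + (X(0) - mu)*exp(-theta*t)
= -0.0000 + (0.3400 - -0.0000)*exp(-2.9600*0.9400)
= -0.0000 + 0.3400 * 0.0619
= 0.0210

0.0210


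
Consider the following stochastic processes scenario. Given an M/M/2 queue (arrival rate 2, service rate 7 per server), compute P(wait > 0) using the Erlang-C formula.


a = lambda/mu = 0.2857
rho = a/c = 0.1429
Erlang-C formula applied:
C(c,a) = 0.0357

0.0357


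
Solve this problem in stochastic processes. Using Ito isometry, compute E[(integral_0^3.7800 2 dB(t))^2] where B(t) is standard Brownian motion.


By Ito isometry: E[(int f dB)^2] = int f^2 dt
= 2^2 * 3.7800
= 4 * 3.7800 = 15.1200

15.1200


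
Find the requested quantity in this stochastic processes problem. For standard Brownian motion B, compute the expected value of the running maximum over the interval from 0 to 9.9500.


E(max B(s)) = sqrt(2t/pi)
= sqrt(2*9.9500/pi)
= sqrt(6.3344)
= 2.5168

2.5168


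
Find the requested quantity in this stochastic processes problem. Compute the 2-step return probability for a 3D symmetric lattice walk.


P(return in 2 steps) = P(reverse first step) = 1/(2d)
= 1/6
= 0.1667

0.1667


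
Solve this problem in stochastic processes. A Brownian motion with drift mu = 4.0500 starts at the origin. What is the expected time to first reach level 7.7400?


Expected first passage time = a/mu
= 7.7400/4.0500
= 1.9111

1.9111


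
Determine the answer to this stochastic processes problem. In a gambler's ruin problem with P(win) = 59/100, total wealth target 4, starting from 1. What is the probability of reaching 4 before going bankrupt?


Gambler's ruin formula:
r = q/p = 0.4100/0.5900 = 0.6949
P(win) = (1 - r^i)/(1 - r^N)
= (1 - 0.6949^1)/(1 - 0.6949^4)
= 0.3979

0.3979


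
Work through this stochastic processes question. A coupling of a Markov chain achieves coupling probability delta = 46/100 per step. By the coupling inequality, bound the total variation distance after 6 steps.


TV distance bound <= (1-delta)^n
= (1 - 0.4600)^6
= 0.5400^6
= 0.0248

0.0248


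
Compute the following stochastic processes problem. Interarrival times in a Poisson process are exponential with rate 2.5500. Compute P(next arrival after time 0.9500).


P(X > t) = exp(-lambda * t)
= exp(-2.5500 * 0.9500)
= exp(-2.4225) = 0.0887

0.0887


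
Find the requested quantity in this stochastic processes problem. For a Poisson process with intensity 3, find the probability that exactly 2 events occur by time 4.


P(N(t)=k) = (lambda*t)^k * exp(-lambda*t) / k!
lambda*t = 12
= 12^2 * exp(-12) / 2!
= 144 * 6.1442e-06 / 2
= 4.4238e-04

4.4238e-04


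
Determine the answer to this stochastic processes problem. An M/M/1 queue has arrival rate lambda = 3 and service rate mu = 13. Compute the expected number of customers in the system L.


rho = 3/13 = 0.2308
L = rho/(1-rho)
= 0.2308/0.7692
= 0.3000

0.3000


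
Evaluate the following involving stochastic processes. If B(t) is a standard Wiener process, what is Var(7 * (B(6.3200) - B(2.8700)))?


Var(alpha*(B(t)-B(s))) = alpha^2 * (t-s)
= 7^2 * (6.3200 - 2.8700)
= 49 * 3.4500
= 169.0500

169.0500


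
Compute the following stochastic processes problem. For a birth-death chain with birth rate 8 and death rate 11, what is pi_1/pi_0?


For birth-death process, pi_n/pi_0 = (lambda/mu)^n
= (8/11)^1
= 0.7273

0.7273


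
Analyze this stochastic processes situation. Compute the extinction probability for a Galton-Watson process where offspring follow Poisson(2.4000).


Since mu = 2.4000 > 1, extinction prob q < 1.
Solve s = exp(mu*(s-1)) iteratively.
q = 0.1214

0.1214


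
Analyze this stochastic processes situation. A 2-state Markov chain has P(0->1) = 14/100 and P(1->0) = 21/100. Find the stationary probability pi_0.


Stationary distribution: pi_0 = p10/(p01+p10), pi_1 = p01/(p01+p10)
p01 = 0.1400, p10 = 0.2100
pi_0 = 0.6000

0.6000


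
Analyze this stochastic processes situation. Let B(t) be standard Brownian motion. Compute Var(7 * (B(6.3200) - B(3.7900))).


Var(alpha*(B(t)-B(s))) = alpha^2 * (t-s)
= 7^2 * (6.3200 - 3.7900)
= 49 * 2.5300
= 123.9700

123.9700


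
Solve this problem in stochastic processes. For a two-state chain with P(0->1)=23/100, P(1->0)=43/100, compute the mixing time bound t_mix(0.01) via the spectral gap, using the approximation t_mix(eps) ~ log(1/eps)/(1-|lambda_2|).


lambda_2 = |1 - p01 - p10| = |1 - 0.2300 - 0.4300| = 0.3400
t_mix ~ log(1/eps)/(1 - |lambda_2|)
= log(100)/(1 - 0.3400) = 4.6052/0.6600
= 6.9775

6.9775


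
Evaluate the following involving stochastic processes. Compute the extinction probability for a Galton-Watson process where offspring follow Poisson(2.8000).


Since mu = 2.8000 > 1, extinction prob q < 1.
Solve s = exp(mu*(s-1)) iteratively.
q = 0.0750

0.0750


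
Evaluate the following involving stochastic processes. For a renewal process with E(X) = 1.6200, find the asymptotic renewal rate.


Long-run renewal rate = 1/E(X)
= 1/1.6200
= 0.6173

0.6173


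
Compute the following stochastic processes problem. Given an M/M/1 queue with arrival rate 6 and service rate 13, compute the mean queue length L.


rho = 6/13 = 0.4615
L = rho/(1-rho)
= 0.4615/0.5385
= 0.8571

0.8571


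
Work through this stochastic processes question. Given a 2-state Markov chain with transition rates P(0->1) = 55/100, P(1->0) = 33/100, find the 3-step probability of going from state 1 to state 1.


Computing P^3 by matrix multiplication.
P = [[0.4500, 0.5500], [0.3300, 0.6700]]
After raising P to the power 3:
P^3(1,1) = 0.6256

0.6256


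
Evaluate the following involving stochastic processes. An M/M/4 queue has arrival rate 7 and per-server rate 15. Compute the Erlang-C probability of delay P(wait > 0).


a = lambda/mu = 0.4667
rho = a/c = 0.1167
Erlang-C formula applied:
C(c,a) = 0.0014

0.0014


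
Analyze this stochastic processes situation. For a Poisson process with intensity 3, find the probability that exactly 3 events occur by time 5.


P(N(t)=k) = (lambda*t)^k * exp(-lambda*t) / k!
lambda*t = 15
= 15^3 * exp(-15) / 3!
= 3375 * 3.0590e-07 / 6
= 1.7207e-04

1.7207e-04


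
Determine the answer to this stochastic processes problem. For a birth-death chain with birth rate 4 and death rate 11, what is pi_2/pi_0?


For birth-death process, pi_n/pi_0 = (lambda/mu)^n
= (4/11)^2
= 0.1322

0.1322


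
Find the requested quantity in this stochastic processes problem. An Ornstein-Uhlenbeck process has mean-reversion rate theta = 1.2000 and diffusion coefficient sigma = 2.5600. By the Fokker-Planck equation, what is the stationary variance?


Stationary variance = sigma^2 / (2*theta)
= 2.5600^2 / (2*1.2000)
= 6.5536 / 2.4000
= 2.7307

2.7307


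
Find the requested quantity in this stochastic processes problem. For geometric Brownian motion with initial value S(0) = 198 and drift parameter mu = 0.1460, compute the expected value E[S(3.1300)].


E[S(t)] = S(0) * exp(mu * t)
= 198 * exp(0.1460 * 3.1300)
= 198 * 1.5793
= 312.7009

312.7009


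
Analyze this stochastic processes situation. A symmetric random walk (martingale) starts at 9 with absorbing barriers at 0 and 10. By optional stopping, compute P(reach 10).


By optional stopping theorem: E(M at tau) = M(0) = 9
P(hit 10)*10 + P(hit 0)*0 = 9
P(hit 10) = (9 - 0)/(10 - 0) = 9/10 = 0.9000

0.9000


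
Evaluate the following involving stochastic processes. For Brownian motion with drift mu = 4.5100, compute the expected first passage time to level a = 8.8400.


Expected first passage time = a/mu
= 8.8400/4.5100
= 1.9601

1.9601


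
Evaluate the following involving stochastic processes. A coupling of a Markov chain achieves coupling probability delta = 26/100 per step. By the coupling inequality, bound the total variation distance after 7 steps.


TV distance bound <= (1-delta)^n
= (1 - 0.2600)^7
= 0.7400^7
= 0.1215

0.1215


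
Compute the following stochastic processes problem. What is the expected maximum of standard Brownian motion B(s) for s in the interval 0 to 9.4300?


E(max B(s)) = sqrt(2t/pi)
= sqrt(2*9.4300/pi)
= sqrt(6.0033)
= 2.4502

2.4502


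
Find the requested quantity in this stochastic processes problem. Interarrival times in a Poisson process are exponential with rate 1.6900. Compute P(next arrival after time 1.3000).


P(X > t) = exp(-lambda * t)
= exp(-1.6900 * 1.3000)
= exp(-2.1970) = 0.1111

0.1111


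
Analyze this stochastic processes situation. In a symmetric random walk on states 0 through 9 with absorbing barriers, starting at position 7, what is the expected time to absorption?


For symmetric RW on 0,...,N with absorbing barriers, E(i) = i*(N-i)
E(7) = 7 * 2 = 14

14


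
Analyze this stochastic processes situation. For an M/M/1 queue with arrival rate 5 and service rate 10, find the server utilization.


rho = lambda/mu
= 5/10
= 0.5000

0.5000


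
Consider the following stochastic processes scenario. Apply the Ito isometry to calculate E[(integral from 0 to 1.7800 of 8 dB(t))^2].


By Ito isometry: E[(int f dB)^2] = int f^2 dt
= 8^2 * 1.7800
= 64 * 1.7800 = 113.9200

113.9200


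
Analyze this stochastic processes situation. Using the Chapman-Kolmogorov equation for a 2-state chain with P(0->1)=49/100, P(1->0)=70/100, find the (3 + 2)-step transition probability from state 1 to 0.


P^5 = P^3 * P^2
Computing via matrix multiplication of the transition matrix.
Entry (1,0) of P^5 = 0.5884

0.5884


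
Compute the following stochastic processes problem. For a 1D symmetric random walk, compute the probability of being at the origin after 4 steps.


P(S(4) = 0) = C(4,2) / 4^2
= 6 / 16
= 0.3750

0.3750


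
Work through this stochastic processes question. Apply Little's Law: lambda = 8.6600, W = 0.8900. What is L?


Little's Law: L = lambda * W
= 8.6600 * 0.8900
= 7.7074

7.7074


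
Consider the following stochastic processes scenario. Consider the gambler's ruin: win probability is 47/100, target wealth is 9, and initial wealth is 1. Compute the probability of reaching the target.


Gambler's ruin formula:
r = q/p = 0.5300/0.4700 = 1.1277
P(win) = (1 - r^i)/(1 - r^N)
= (1 - 1.1277^1)/(1 - 1.1277^9)
= 0.0655

0.0655


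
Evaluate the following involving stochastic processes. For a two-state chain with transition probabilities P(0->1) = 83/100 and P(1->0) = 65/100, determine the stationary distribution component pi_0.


Stationary distribution: pi_0 = p10/(p01+p10), pi_1 = p01/(p01+p10)
p01 = 0.8300, p10 = 0.6500
pi_0 = 0.4392

0.4392


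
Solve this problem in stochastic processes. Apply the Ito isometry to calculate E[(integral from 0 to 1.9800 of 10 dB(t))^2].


By Ito isometry: E[(int f dB)^2] = int f^2 dt
= 10^2 * 1.9800
= 100 * 1.9800 = 198.0000

198.0000


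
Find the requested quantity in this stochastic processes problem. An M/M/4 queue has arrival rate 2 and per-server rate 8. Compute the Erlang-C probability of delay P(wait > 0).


a = lambda/mu = 0.2500
rho = a/c = 0.0625
Erlang-C formula applied:
C(c,a) = 1.3521e-04

1.3521e-04


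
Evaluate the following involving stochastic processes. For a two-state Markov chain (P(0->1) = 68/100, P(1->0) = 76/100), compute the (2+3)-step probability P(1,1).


P^5 = P^2 * P^3
Computing via matrix multiplication of the transition matrix.
Entry (1,1) of P^5 = 0.4635

0.4635


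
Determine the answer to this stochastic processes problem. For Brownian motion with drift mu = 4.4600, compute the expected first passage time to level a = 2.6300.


Expected first passage time = a/mu
= 2.6300/4.4600
= 0.5897

0.5897


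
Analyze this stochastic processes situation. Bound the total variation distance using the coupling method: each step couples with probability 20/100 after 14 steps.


TV distance bound <= (1-delta)^n
= (1 - 0.2000)^14
= 0.8000^14
= 0.0440

0.0440


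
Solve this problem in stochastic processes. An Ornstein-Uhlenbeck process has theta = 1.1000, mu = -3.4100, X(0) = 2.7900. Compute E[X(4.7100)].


E[X(t)] = mu + (X(0) - mu)*exp(-theta*t)
= -3.4100 + (2.7900 - -3.4100)*exp(-1.1000*4.7100)
= -3.4100 + 6.2000 * 0.0056
= -3.3751

-3.3751


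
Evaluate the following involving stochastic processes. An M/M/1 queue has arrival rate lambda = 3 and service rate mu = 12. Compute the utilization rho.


rho = lambda/mu
= 3/12
= 0.2500

0.2500


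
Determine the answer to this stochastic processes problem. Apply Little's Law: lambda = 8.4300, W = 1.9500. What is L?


Little's Law: L = lambda * W
= 8.4300 * 1.9500
= 16.4385

16.4385


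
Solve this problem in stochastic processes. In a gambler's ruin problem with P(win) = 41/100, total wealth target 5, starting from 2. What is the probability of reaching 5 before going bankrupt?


Gambler's ruin formula:
r = q/p = 0.5900/0.4100 = 1.4390
P(win) = (1 - r^i)/(1 - r^N)
= (1 - 1.4390^2)/(1 - 1.4390^5)
= 0.2071

0.2071


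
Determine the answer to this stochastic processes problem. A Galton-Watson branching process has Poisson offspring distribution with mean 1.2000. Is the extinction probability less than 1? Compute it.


Since mu = 1.2000 > 1, extinction prob q < 1.
Solve s = exp(mu*(s-1)) iteratively.
q = 0.6863

0.6863


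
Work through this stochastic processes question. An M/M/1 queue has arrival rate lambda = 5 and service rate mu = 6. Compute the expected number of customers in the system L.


rho = 5/6 = 0.8333
L = rho/(1-rho)
= 0.8333/0.1667
= 5.0000

5.0000


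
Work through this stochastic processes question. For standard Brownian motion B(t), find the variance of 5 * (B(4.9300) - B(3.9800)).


Var(alpha*(B(t)-B(s))) = alpha^2 * (t-s)
= 5^2 * (4.9300 - 3.9800)
= 25 * 0.9500
= 23.7500

23.7500


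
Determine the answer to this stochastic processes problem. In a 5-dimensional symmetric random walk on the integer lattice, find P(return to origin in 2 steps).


P(return in 2 steps) = P(reverse first step) = 1/(2d)
= 1/10
= 0.1000

0.1000


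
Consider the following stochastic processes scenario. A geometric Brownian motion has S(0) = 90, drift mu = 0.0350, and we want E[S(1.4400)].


E[S(t)] = S(0) * exp(mu * t)
= 90 * exp(0.0350 * 1.4400)
= 90 * 1.0517
= 94.6523

94.6523


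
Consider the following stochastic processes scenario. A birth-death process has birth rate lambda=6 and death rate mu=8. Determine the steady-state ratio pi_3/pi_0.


For birth-death process, pi_n/pi_0 = (lambda/mu)^n
= (6/8)^3
= 0.4219

0.4219


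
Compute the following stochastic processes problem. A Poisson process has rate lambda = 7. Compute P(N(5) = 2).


P(N(t)=k) = (lambda*t)^k * exp(-lambda*t) / k!
lambda*t = 35
= 35^2 * exp(-35) / 2!
= 1225 * 6.3051e-16 / 2
= 3.8619e-13

3.8619e-13


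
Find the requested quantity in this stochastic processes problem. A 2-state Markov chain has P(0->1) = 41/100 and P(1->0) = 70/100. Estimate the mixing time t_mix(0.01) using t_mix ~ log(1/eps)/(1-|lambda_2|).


lambda_2 = |1 - p01 - p10| = |1 - 0.4100 - 0.7000| = 0.1100
t_mix ~ log(1/eps)/(1 - |lambda_2|)
= log(100)/(1 - 0.1100) = 4.6052/0.8900
= 5.1743

5.1743


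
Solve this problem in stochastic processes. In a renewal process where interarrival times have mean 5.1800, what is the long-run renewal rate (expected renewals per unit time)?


Long-run renewal rate = 1/E(X)
= 1/5.1800
= 0.1931

0.1931


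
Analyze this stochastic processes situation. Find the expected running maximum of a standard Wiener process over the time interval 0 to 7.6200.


E(max B(s)) = sqrt(2t/pi)
= sqrt(2*7.6200/pi)
= sqrt(4.8510)
= 2.2025

2.2025


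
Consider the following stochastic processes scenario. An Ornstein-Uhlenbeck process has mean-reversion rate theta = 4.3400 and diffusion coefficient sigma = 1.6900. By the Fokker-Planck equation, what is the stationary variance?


Stationary variance = sigma^2 / (2*theta)
= 1.6900^2 / (2*4.3400)
= 2.8561 / 8.6800
= 0.3290

0.3290


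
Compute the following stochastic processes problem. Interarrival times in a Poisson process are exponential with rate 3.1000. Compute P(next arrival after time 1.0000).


P(X > t) = exp(-lambda * t)
= exp(-3.1000 * 1.0000)
= exp(-3.1000) = 0.0450

0.0450


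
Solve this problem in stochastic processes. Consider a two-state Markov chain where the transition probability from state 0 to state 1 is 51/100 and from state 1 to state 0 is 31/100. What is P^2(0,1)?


Computing P^2 by matrix multiplication.
P = [[0.4900, 0.5100], [0.3100, 0.6900]]
After raising P to the power 2:
P^2(0,1) = 0.6018

0.6018


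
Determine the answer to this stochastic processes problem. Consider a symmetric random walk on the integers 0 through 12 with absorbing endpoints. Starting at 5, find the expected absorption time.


For symmetric RW on 0,...,N with absorbing barriers, E(i) = i*(N-i)
E(5) = 5 * 7 = 35

35


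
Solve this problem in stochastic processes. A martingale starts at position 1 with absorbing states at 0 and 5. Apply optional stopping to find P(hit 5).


By optional stopping theorem: E(M at tau) = M(0) = 1
P(hit 5)*5 + P(hit 0)*0 = 1
P(hit 5) = (1 - 0)/(5 - 0) = 1/5 = 0.2000

0.2000


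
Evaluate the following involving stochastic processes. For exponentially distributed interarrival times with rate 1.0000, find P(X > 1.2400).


P(X > t) = exp(-lambda * t)
= exp(-1.0000 * 1.2400)
= exp(-1.2400) = 0.2894

0.2894


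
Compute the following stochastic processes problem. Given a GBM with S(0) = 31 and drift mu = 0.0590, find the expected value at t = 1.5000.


E[S(t)] = S(0) * exp(mu * t)
= 31 * exp(0.0590 * 1.5000)
= 31 * 1.0925
= 33.8686

33.8686


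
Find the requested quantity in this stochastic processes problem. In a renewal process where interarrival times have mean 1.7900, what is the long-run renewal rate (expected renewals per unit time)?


Long-run renewal rate = 1/E(X)
= 1/1.7900
= 0.5587

0.5587


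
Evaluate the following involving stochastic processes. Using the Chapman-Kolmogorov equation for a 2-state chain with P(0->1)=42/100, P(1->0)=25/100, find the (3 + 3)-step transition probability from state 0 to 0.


P^6 = P^3 * P^3
Computing via matrix multiplication of the transition matrix.
Entry (0,0) of P^6 = 0.3739

0.3739


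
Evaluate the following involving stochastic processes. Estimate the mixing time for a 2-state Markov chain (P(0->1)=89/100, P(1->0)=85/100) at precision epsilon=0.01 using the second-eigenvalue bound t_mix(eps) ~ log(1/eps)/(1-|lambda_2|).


lambda_2 = |1 - p01 - p10| = |1 - 0.8900 - 0.8500| = 0.7400
t_mix ~ log(1/eps)/(1 - |lambda_2|)
= log(100)/(1 - 0.7400) = 4.6052/0.2600
= 17.7122

17.7122


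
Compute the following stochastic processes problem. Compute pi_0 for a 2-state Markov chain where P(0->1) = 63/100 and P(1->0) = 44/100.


Stationary distribution: pi_0 = p10/(p01+p10), pi_1 = p01/(p01+p10)
p01 = 0.6300, p10 = 0.4400
pi_0 = 0.4112

0.4112


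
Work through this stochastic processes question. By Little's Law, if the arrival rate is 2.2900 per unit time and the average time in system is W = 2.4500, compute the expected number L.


Little's Law: L = lambda * W
= 2.2900 * 2.4500
= 5.6105

5.6105


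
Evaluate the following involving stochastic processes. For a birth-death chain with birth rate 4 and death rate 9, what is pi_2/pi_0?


For birth-death process, pi_n/pi_0 = (lambda/mu)^n
= (4/9)^2
= 0.1975

0.1975


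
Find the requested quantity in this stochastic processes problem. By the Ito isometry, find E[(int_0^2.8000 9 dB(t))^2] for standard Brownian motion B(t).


By Ito isometry: E[(int f dB)^2] = int f^2 dt
= 9^2 * 2.8000
= 81 * 2.8000 = 226.8000

226.8000


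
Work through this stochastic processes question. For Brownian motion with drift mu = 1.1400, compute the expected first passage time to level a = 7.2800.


Expected first passage time = a/mu
= 7.2800/1.1400
= 6.3860

6.3860


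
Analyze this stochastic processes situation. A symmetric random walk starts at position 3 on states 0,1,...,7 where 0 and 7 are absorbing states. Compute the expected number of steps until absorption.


For symmetric RW on 0,...,N with absorbing barriers, E(i) = i*(N-i)
E(3) = 3 * 4 = 12

12


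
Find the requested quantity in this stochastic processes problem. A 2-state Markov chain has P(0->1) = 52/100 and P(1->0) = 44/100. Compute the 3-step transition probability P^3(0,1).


Computing P^3 by matrix multiplication.
P = [[0.4800, 0.5200], [0.4400, 0.5600]]
After raising P to the power 3:
P^3(0,1) = 0.5416

0.5416


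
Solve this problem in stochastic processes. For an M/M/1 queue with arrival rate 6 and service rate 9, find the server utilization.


rho = lambda/mu
= 6/9
= 0.6667

0.6667


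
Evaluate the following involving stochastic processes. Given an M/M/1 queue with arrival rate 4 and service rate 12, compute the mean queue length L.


rho = 4/12 = 0.3333
L = rho/(1-rho)
= 0.3333/0.6667
= 0.5000

0.5000


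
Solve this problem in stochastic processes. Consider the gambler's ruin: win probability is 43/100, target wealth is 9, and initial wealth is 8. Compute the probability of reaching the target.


Gambler's ruin formula:
r = q/p = 0.5700/0.4300 = 1.3256
P(win) = (1 - r^i)/(1 - r^N)
= (1 - 1.3256^8)/(1 - 1.3256^9)
= 0.7333

0.7333


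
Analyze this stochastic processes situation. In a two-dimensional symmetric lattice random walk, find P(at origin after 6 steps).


P = C(6,3)^2 / 4^6
= 20^2 / 4096
= 400 / 4096
= 0.0977

0.0977


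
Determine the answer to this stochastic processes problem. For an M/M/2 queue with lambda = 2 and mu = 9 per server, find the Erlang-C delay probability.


a = lambda/mu = 0.2222
rho = a/c = 0.1111
Erlang-C formula applied:
C(c,a) = 0.0222

0.0222


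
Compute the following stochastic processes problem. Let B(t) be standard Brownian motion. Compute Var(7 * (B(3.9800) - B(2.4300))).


Var(alpha*(B(t)-B(s))) = alpha^2 * (t-s)
= 7^2 * (3.9800 - 2.4300)
= 49 * 1.5500
= 75.9500

75.9500


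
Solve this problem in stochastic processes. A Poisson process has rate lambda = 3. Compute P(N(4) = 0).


P(N(t)=k) = (lambda*t)^k * exp(-lambda*t) / k!
lambda*t = 12
= 12^0 * exp(-12) / 0!
= 1 * 6.1442e-06 / 1
= 6.1442e-06

6.1442e-06


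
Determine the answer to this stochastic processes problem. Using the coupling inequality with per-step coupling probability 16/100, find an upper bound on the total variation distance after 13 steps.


TV distance bound <= (1-delta)^n
= (1 - 0.1600)^13
= 0.8400^13
= 0.1037

0.1037


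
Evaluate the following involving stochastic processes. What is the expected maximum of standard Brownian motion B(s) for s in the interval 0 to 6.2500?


E(max B(s)) = sqrt(2t/pi)
= sqrt(2*6.2500/pi)
= sqrt(3.9789)
= 1.9947

1.9947


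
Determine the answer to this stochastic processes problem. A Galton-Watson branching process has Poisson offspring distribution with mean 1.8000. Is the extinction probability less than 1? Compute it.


Since mu = 1.8000 > 1, extinction prob q < 1.
Solve s = exp(mu*(s-1)) iteratively.
q = 0.2676

0.2676


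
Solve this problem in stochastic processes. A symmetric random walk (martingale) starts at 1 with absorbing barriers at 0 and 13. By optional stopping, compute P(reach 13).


By optional stopping theorem: E(M at tau) = M(0) = 1
P(hit 13)*13 + P(hit 0)*0 = 1
P(hit 13) = (1 - 0)/(13 - 0) = 1/13 = 0.0769

0.0769


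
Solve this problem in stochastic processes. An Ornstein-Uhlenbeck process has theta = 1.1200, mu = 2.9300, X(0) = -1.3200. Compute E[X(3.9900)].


E[X(t)] = mu + (X(0) - mu)*exp(-theta*t)
= 2.9300 + (-1.3200 - 2.9300)*exp(-1.1200*3.9900)
= 2.9300 + -4.2500 * 0.0115
= 2.8813

2.8813


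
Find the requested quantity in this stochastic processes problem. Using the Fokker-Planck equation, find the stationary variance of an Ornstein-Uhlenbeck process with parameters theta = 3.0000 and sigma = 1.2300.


Stationary variance = sigma^2 / (2*theta)
= 1.2300^2 / (2*3.0000)
= 1.5129 / 6.0000
= 0.2521

0.2521


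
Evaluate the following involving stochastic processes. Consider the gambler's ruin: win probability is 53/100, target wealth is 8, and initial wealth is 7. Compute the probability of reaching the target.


Gambler's ruin formula:
r = q/p = 0.4700/0.5300 = 0.8868
P(win) = (1 - r^i)/(1 - r^N)
= (1 - 0.8868^7)/(1 - 0.8868^8)
= 0.9209

0.9209


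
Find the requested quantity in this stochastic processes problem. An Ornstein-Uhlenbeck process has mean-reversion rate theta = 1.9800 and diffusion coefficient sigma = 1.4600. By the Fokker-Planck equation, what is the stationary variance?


Stationary variance = sigma^2 / (2*theta)
= 1.4600^2 / (2*1.9800)
= 2.1316 / 3.9600
= 0.5383

0.5383


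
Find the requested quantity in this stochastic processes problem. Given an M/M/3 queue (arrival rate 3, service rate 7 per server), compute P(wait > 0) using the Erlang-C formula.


a = lambda/mu = 0.4286
rho = a/c = 0.1429
Erlang-C formula applied:
C(c,a) = 0.0100

0.0100


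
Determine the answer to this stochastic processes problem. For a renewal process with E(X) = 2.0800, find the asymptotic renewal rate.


Long-run renewal rate = 1/E(X)
= 1/2.0800
= 0.4808

0.4808


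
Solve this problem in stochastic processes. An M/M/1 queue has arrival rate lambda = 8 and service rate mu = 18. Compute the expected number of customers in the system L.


rho = 8/18 = 0.4444
L = rho/(1-rho)
= 0.4444/0.5556
= 0.8000

0.8000


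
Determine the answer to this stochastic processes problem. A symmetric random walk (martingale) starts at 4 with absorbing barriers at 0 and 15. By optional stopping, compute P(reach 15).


By optional stopping theorem: E(M at tau) = M(0) = 4
P(hit 15)*15 + P(hit 0)*0 = 4
P(hit 15) = (4 - 0)/(15 - 0) = 4/15 = 0.2667

0.2667


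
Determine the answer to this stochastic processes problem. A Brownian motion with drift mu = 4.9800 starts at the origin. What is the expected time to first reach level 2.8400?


Expected first passage time = a/mu
= 2.8400/4.9800
= 0.5703

0.5703


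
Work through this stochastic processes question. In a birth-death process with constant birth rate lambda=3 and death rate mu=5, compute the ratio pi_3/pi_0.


For birth-death process, pi_n/pi_0 = (lambda/mu)^n
= (3/5)^3
= 0.2160

0.2160
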